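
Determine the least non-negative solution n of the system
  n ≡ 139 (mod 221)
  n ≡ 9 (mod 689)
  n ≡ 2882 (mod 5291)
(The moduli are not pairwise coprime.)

gcd(221, 689) = 13 and 13 | (9 − 139), so the pair is consistent; merging gives n ≡ 3454 (mod 11713), where 11713 = lcm(221, 689).
gcd(11713, 5291) = 13 and 13 | (2882 − 3454), so the pair is consistent; merging gives n ≡ 3997587 (mod 4767191), where 4767191 = lcm(11713, 5291).
The solution is unique modulo lcm(221, 689, 5291) = 4767191.

3997587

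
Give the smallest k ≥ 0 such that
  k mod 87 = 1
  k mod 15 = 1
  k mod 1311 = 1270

9136

gcd(87, 15) = 3 and 3 | (1 − 1), so the pair is consistent; merging gives k ≡ 1 (mod 435), where 435 = lcm(87, 15).
gcd(435, 1311) = 3 and 3 | (1270 − 1), so the pair is consistent; merging gives k ≡ 9136 (mod 190095), where 190095 = lcm(435, 1311).
The solution is unique modulo lcm(87, 15, 1311) = 190095.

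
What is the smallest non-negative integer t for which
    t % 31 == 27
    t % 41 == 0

492

From t ≡ 27 (mod 31) write t = 27 + 31s. Substituting into t ≡ 0 (mod 41) gives 31s ≡ 14 (mod 41), and since 31⁻¹ ≡ 4 (mod 41), s ≡ 15. Hence t ≡ 27 + 31·15 = 492 (mod 1271).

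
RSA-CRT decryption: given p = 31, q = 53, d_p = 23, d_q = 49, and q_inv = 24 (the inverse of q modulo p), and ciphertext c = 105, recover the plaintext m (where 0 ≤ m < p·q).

1324

m₁ = c^(d_p) mod p: c ≡ 12 (mod 31), and 12^23 mod 31 = 22.
m₂ = c^(d_q) mod q: c ≡ 52 (mod 53), and 52^49 mod 53 = 52.
h = q_inv·(m₁ − m₂) mod p = 24·(22 − 52) mod 31 = 24.
m = m₂ + h·q = 52 + 24·53 = 1324.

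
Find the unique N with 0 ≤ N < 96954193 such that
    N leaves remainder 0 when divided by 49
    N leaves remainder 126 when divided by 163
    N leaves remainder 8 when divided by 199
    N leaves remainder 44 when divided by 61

The moduli are pairwise coprime; M = 49·163·199·61 = 96954193.
M/49 = 1978657; 1978657 ≡ 37 (mod 49); 37·4 ≡ 1, so inverse 4.
M/163 = 594811; 594811 ≡ 24 (mod 163); 24·34 ≡ 1, so inverse 34.
M/199 = 487207; 487207 ≡ 55 (mod 199); 55·76 ≡ 1, so inverse 76.
M/61 = 1589413; 1589413 ≡ 58 (mod 61); 58·20 ≡ 1, so inverse 20.
N ≡ 0·1978657·4 + 126·594811·34 + 8·487207·76 + 44·1589413·20 = 4243075620.
4243075620 mod 96954193 = 74045321.

74045321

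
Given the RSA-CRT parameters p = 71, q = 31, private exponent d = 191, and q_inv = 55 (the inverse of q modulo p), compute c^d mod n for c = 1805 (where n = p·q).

d_p = d mod (p−1) = 191 mod 70 = 51; d_q = d mod (q−1) = 11.
m₁ = c^(d_p) mod p: c ≡ 30 (mod 71), and 30^51 mod 71 = 48.
m₂ = c^(d_q) mod q: c ≡ 7 (mod 31), and 7^11 mod 31 = 20.
h = q_inv·(m₁ − m₂) mod p = 55·(48 − 20) mod 71 = 49.
m = m₂ + h·q = 20 + 49·31 = 1539.

1539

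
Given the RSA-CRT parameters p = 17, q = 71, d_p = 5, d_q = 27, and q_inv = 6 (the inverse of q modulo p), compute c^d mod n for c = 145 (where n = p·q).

m₁ = c^(d_p) mod p: c ≡ 9 (mod 17), and 9^5 mod 17 = 8.
m₂ = c^(d_q) mod q: c ≡ 3 (mod 71), and 3^27 mod 71 = 49.
h = q_inv·(m₁ − m₂) mod p = 6·(8 − 49) mod 17 = 9.
m = m₂ + h·q = 49 + 9·71 = 688.

688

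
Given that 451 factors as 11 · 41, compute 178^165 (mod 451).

109

Mod 11: 178 ≡ 2; by Fermat, exponent reduces to 165 mod 10 = 5; 2^5 ≡ 10 (mod 11).
Mod 41: 178 ≡ 14; by Fermat, exponent reduces to 165 mod 40 = 5; 14^5 ≡ 27 (mod 41).
Combine by CRT: x ≡ 10 (mod 11), x ≡ 27 (mod 41) ⇒ x ≡ 109 (mod 451).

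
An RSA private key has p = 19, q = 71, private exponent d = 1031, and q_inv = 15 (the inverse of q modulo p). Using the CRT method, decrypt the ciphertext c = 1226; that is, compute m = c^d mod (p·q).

d_p = d mod (p−1) = 1031 mod 18 = 5; d_q = d mod (q−1) = 51.
m₁ = c^(d_p) mod p: c ≡ 10 (mod 19), and 10^5 mod 19 = 3.
m₂ = c^(d_q) mod q: c ≡ 19 (mod 71), and 19^51 mod 71 = 40.
h = q_inv·(m₁ − m₂) mod p = 15·(3 − 40) mod 19 = 15.
m = m₂ + h·q = 40 + 15·71 = 1105.

1105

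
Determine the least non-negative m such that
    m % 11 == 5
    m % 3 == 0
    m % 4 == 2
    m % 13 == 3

1446

From m ≡ 5 (mod 11) write m = 5 + 11t. Substituting into m ≡ 0 (mod 3) gives 11t ≡ 1 (mod 3), and since 2⁻¹ ≡ 2 (mod 3), t ≡ 2. Hence m ≡ 5 + 11·2 = 27 (mod 33).
From m ≡ 27 (mod 33) write m = 27 + 33t. Substituting into m ≡ 2 (mod 4) gives 33t ≡ 3 (mod 4), and since 1⁻¹ ≡ 1 (mod 4), t ≡ 3. Hence m ≡ 27 + 33·3 = 126 (mod 132).
From m ≡ 126 (mod 132) write m = 126 + 132t. Substituting into m ≡ 3 (mod 13) gives 132t ≡ 7 (mod 13), and since 2⁻¹ ≡ 7 (mod 13), t ≡ 10. Hence m ≡ 126 + 132·10 = 1446 (mod 1716).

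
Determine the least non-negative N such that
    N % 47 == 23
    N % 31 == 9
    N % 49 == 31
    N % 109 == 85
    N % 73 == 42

The moduli are pairwise coprime; M = 47·31·49·109·73 = 568074101.
M/47 = 12086683; 12086683 ≡ 22 (mod 47); 22·15 ≡ 1, so inverse 15.
M/31 = 18324971; 18324971 ≡ 3 (mod 31); 3·21 ≡ 1, so inverse 21.
M/49 = 11593349; 11593349 ≡ 47 (mod 49); 47·24 ≡ 1, so inverse 24.
M/109 = 5211689; 5211689 ≡ 72 (mod 109); 72·53 ≡ 1, so inverse 53.
M/73 = 7781837; 7781837 ≡ 37 (mod 73); 37·2 ≡ 1, so inverse 2.
N ≡ 23·12086683·15 + 9·18324971·21 + 31·11593349·24 + 85·5211689·53 + 42·7781837·2 = 40391110063.
40391110063 mod 568074101 = 57848892.

57848892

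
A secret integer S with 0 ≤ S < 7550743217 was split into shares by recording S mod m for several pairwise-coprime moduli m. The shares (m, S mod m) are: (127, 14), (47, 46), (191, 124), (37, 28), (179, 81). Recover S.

4991539307

Combine the congruences pairwise.
From S ≡ 14 (mod 127) write S = 14 + 127t. Substituting into S ≡ 46 (mod 47) gives 127t ≡ 32 (mod 47), and since 33⁻¹ ≡ 10 (mod 47), t ≡ 38. Hence S ≡ 14 + 127·38 = 4840 (mod 5969).
From S ≡ 4840 (mod 5969) write S = 4840 + 5969t. Substituting into S ≡ 124 (mod 191) gives 5969t ≡ 59 (mod 191), and since 48⁻¹ ≡ 4 (mod 191), t ≡ 45. Hence S ≡ 4840 + 5969·45 = 273445 (mod 1140079).
From S ≡ 273445 (mod 1140079) write S = 273445 + 1140079t. Substituting into S ≡ 28 (mod 37) gives 1140079t ≡ 13 (mod 37), and since 35⁻¹ ≡ 18 (mod 37), t ≡ 12. Hence S ≡ 273445 + 1140079·12 = 13954393 (mod 42182923).
From S ≡ 13954393 (mod 42182923) write S = 13954393 + 42182923t. Substituting into S ≡ 81 (mod 179) gives 42182923t ≡ 170 (mod 179), and since 141⁻¹ ≡ 146 (mod 179), t ≡ 118. Hence S ≡ 13954393 + 42182923·118 = 4991539307 (mod 7550743217).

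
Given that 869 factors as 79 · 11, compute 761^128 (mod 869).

Mod 79: 761 ≡ 50; by Fermat, exponent reduces to 128 mod 78 = 50; 50^50 ≡ 2 (mod 79).
Mod 11: 761 ≡ 2; by Fermat, exponent reduces to 128 mod 10 = 8; 2^8 ≡ 3 (mod 11).
Combine by CRT: x ≡ 2 (mod 79), x ≡ 3 (mod 11) ⇒ x ≡ 476 (mod 869).

476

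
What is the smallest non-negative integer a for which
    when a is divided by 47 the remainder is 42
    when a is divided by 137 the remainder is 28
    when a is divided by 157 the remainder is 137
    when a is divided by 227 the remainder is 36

79988026

The moduli are pairwise coprime; N = 47·137·157·227 = 229479521.
N/47 = 4882543; 4882543 ≡ 42 (mod 47); 42·28 ≡ 1, so inverse 28.
N/137 = 1675033; 1675033 ≡ 71 (mod 137); 71·110 ≡ 1, so inverse 110.
N/157 = 1461653; 1461653 ≡ 140 (mod 157); 140·120 ≡ 1, so inverse 120.
N/227 = 1010923; 1010923 ≡ 92 (mod 227); 92·190 ≡ 1, so inverse 190.
a ≡ 42·4882543·28 + 28·1675033·110 + 137·1461653·120 + 36·1010923·190 = 41845260848.
41845260848 mod 229479521 = 79988026.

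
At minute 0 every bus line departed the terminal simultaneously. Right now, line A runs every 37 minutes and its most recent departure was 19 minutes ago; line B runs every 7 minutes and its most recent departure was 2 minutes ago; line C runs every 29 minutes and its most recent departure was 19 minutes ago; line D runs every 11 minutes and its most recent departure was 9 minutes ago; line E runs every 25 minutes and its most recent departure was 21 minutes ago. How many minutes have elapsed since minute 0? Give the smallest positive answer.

910996

From t ≡ 19 (mod 37) write t = 19 + 37s. Substituting into t ≡ 2 (mod 7) gives 37s ≡ 4 (mod 7), and since 2⁻¹ ≡ 4 (mod 7), s ≡ 2. Hence t ≡ 19 + 37·2 = 93 (mod 259).
From t ≡ 93 (mod 259) write t = 93 + 259s. Substituting into t ≡ 19 (mod 29) gives 259s ≡ 13 (mod 29), and since 27⁻¹ ≡ 14 (mod 29), s ≡ 8. Hence t ≡ 93 + 259·8 = 2165 (mod 7511).
From t ≡ 2165 (mod 7511) write t = 2165 + 7511s. Substituting into t ≡ 9 (mod 11) gives 7511s ≡ 0 (mod 11), and since 9⁻¹ ≡ 5 (mod 11), s ≡ 0. Hence t ≡ 2165 + 7511·0 = 2165 (mod 82621).
From t ≡ 2165 (mod 82621) write t = 2165 + 82621s. Substituting into t ≡ 21 (mod 25) gives 82621s ≡ 6 (mod 25), and since 21⁻¹ ≡ 6 (mod 25), s ≡ 11. Hence t ≡ 2165 + 82621·11 = 910996 (mod 2065525).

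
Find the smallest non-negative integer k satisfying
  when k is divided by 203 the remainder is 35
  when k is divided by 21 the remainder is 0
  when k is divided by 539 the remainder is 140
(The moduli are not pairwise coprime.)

Combine the congruences pairwise.
gcd(203, 21) = 7 and 7 | (0 − 35), so the pair is consistent; merging gives k ≡ 441 (mod 609), where 609 = lcm(203, 21).
gcd(609, 539) = 7 and 7 | (140 − 441), so the pair is consistent; merging gives k ≡ 40026 (mod 46893), where 46893 = lcm(609, 539).
The solution is unique modulo lcm(203, 21, 539) = 46893.

40026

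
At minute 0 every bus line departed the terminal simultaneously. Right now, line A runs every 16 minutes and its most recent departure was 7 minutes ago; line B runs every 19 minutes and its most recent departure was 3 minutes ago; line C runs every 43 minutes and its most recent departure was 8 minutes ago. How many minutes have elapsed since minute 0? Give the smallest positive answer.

8135

The moduli are pairwise coprime; N = 16·19·43 = 13072.
N/16 = 817; 817 ≡ 1 (mod 16), inverse 1.
N/19 = 688; 688 ≡ 4 (mod 19); 4·5 ≡ 1, so inverse 5.
N/43 = 304; 304 ≡ 3 (mod 43); 3·29 ≡ 1, so inverse 29.
t ≡ 7·817·1 + 3·688·5 + 8·304·29 = 86567.
86567 mod 13072 = 8135.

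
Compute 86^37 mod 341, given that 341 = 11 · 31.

Mod 11: 86 ≡ 9; by Fermat, exponent reduces to 37 mod 10 = 7; 9^7 ≡ 4 (mod 11).
Mod 31: 86 ≡ 24; by Fermat, exponent reduces to 37 mod 30 = 7; 24^7 ≡ 3 (mod 31).
Combine by CRT: x ≡ 4 (mod 11), x ≡ 3 (mod 31) ⇒ x ≡ 158 (mod 341).

158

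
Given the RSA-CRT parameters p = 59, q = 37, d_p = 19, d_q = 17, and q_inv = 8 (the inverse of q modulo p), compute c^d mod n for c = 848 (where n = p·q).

234

m₁ = c^(d_p) mod p: c ≡ 22 (mod 59), and 22^19 mod 59 = 57.
m₂ = c^(d_q) mod q: c ≡ 34 (mod 37), and 34^17 mod 37 = 12.
h = q_inv·(m₁ − m₂) mod p = 8·(57 − 12) mod 59 = 6.
m = m₂ + h·q = 12 + 6·37 = 234.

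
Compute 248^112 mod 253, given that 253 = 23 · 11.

25

Mod 23: 248 ≡ 18; by Fermat, exponent reduces to 112 mod 22 = 2; 18^2 ≡ 2 (mod 23).
Mod 11: 248 ≡ 6; by Fermat, exponent reduces to 112 mod 10 = 2; 6^2 ≡ 3 (mod 11).
Combine by CRT: x ≡ 2 (mod 23), x ≡ 3 (mod 11) ⇒ x ≡ 25 (mod 253).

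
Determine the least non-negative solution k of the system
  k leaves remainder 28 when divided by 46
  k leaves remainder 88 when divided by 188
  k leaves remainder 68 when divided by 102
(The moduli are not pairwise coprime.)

79424

gcd(46, 188) = 2 and 2 | (88 − 28), so the pair is consistent; merging gives k ≡ 1592 (mod 4324), where 4324 = lcm(46, 188).
gcd(4324, 102) = 2 and 2 | (68 − 1592), so the pair is consistent; merging gives k ≡ 79424 (mod 220524), where 220524 = lcm(4324, 102).
The solution is unique modulo lcm(46, 188, 102) = 220524.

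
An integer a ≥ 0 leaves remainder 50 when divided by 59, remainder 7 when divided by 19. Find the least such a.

463

Combine the congruences pairwise.
From a ≡ 50 (mod 59) write a = 50 + 59t. Substituting into a ≡ 7 (mod 19) gives 59t ≡ 14 (mod 19), and since 2⁻¹ ≡ 10 (mod 19), t ≡ 7. Hence a ≡ 50 + 59·7 = 463 (mod 1121).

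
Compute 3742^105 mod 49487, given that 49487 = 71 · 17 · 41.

10083

Mod 71: 3742 ≡ 50; by Fermat, exponent reduces to 105 mod 70 = 35; 50^35 ≡ 1 (mod 71).
Mod 17: 3742 ≡ 2; by Fermat, exponent reduces to 105 mod 16 = 9; 2^9 ≡ 2 (mod 17).
Mod 41: 3742 ≡ 11; by Fermat, exponent reduces to 105 mod 40 = 25; 11^25 ≡ 38 (mod 41).
Combine by CRT: x ≡ 1 (mod 71), x ≡ 2 (mod 17), x ≡ 38 (mod 41) ⇒ x ≡ 10083 (mod 49487).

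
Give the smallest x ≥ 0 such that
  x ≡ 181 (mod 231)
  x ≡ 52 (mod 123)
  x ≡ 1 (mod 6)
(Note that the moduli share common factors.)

15427

Combine the congruences pairwise.
gcd(231, 123) = 3 and 3 | (52 − 181), so the pair is consistent; merging gives x ≡ 5956 (mod 9471), where 9471 = lcm(231, 123).
gcd(9471, 6) = 3 and 3 | (1 − 5956), so the pair is consistent; merging gives x ≡ 15427 (mod 18942), where 18942 = lcm(9471, 6).
The solution is unique modulo lcm(231, 123, 6) = 18942.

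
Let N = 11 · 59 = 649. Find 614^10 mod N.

551

Mod 11: 614 ≡ 9; since 10 | 10, by Fermat 9^10 ≡ 1 (mod 11).
Mod 59: 614 ≡ 24; 24^10 ≡ 20 (mod 59).
Combine by CRT: x ≡ 1 (mod 11), x ≡ 20 (mod 59) ⇒ x ≡ 551 (mod 649).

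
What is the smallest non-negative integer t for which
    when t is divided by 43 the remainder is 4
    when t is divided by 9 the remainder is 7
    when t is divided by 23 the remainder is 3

The moduli are pairwise coprime; N = 43·9·23 = 8901.
N/43 = 207; 207 ≡ 35 (mod 43); 35·16 ≡ 1, so inverse 16.
N/9 = 989; 989 ≡ 8 (mod 9); 8·8 ≡ 1, so inverse 8.
N/23 = 387; 387 ≡ 19 (mod 23); 19·17 ≡ 1, so inverse 17.
t ≡ 4·207·16 + 7·989·8 + 3·387·17 = 88369.
88369 mod 8901 = 8260.

8260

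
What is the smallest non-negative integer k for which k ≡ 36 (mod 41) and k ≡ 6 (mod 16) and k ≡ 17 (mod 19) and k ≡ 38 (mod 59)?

191670

From k ≡ 36 (mod 41) write k = 36 + 41t. Substituting into k ≡ 6 (mod 16) gives 41t ≡ 2 (mod 16), and since 9⁻¹ ≡ 9 (mod 16), t ≡ 2. Hence k ≡ 36 + 41·2 = 118 (mod 656).
From k ≡ 118 (mod 656) write k = 118 + 656t. Substituting into k ≡ 17 (mod 19) gives 656t ≡ 13 (mod 19), and since 10⁻¹ ≡ 2 (mod 19), t ≡ 7. Hence k ≡ 118 + 656·7 = 4710 (mod 12464).
From k ≡ 4710 (mod 12464) write k = 4710 + 12464t. Substituting into k ≡ 38 (mod 59) gives 12464t ≡ 48 (mod 59), and since 15⁻¹ ≡ 4 (mod 59), t ≡ 15. Hence k ≡ 4710 + 12464·15 = 191670 (mod 735376).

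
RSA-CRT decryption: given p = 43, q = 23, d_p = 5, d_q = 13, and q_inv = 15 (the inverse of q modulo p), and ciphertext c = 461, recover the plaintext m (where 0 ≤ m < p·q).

783

m₁ = c^(d_p) mod p: c ≡ 31 (mod 43), and 31^5 mod 43 = 9.
m₂ = c^(d_q) mod q: c ≡ 1 (mod 23), and 1^13 mod 23 = 1.
h = q_inv·(m₁ − m₂) mod p = 15·(9 − 1) mod 43 = 34.
m = m₂ + h·q = 1 + 34·23 = 783.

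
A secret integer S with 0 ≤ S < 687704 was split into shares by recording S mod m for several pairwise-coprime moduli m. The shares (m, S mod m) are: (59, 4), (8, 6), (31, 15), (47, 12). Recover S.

606406

The moduli are pairwise coprime; N = 59·8·31·47 = 687704.
N/59 = 11656; 11656 ≡ 33 (mod 59); 33·34 ≡ 1, so inverse 34.
N/8 = 85963; 85963 ≡ 3 (mod 8); 3·3 ≡ 1, so inverse 3.
N/31 = 22184; 22184 ≡ 19 (mod 31); 19·18 ≡ 1, so inverse 18.
N/47 = 14632; 14632 ≡ 15 (mod 47); 15·22 ≡ 1, so inverse 22.
S ≡ 4·11656·34 + 6·85963·3 + 15·22184·18 + 12·14632·22 = 12985078.
12985078 mod 687704 = 606406.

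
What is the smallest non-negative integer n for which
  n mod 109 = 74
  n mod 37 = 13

From n ≡ 74 (mod 109) write n = 74 + 109t. Substituting into n ≡ 13 (mod 37) gives 109t ≡ 13 (mod 37), and since 35⁻¹ ≡ 18 (mod 37), t ≡ 12. Hence n ≡ 74 + 109·12 = 1382 (mod 4033).

1382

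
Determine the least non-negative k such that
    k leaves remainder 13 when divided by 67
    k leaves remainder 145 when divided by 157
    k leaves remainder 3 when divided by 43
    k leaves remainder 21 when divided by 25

The moduli are pairwise coprime; N = 67·157·43·25 = 11307925.
N/67 = 168775; 168775 ≡ 2 (mod 67); 2·34 ≡ 1, so inverse 34.
N/157 = 72025; 72025 ≡ 119 (mod 157); 119·95 ≡ 1, so inverse 95.
N/43 = 262975; 262975 ≡ 30 (mod 43); 30·33 ≡ 1, so inverse 33.
N/25 = 452317; 452317 ≡ 17 (mod 25); 17·3 ≡ 1, so inverse 3.
k ≡ 13·168775·34 + 145·72025·95 + 3·262975·33 + 21·452317·3 = 1121273421.
1121273421 mod 11307925 = 1788846.

1788846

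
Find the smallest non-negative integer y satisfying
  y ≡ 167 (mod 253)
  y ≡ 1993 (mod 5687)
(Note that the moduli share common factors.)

gcd(253, 5687) = 11 and 11 | (1993 − 167), so the pair is consistent; merging gives y ≡ 58863 (mod 130801), where 130801 = lcm(253, 5687).
The solution is unique modulo lcm(253, 5687) = 130801.

58863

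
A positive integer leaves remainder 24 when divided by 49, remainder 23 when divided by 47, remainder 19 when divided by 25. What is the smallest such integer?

The moduli are pairwise coprime; N = 49·47·25 = 57575.
N/49 = 1175; 1175 ≡ 48 (mod 49); 48·48 ≡ 1, so inverse 48.
N/47 = 1225; 1225 ≡ 3 (mod 47); 3·16 ≡ 1, so inverse 16.
N/25 = 2303; 2303 ≡ 3 (mod 25); 3·17 ≡ 1, so inverse 17.
x ≡ 24·1175·48 + 23·1225·16 + 19·2303·17 = 2548269.
2548269 mod 57575 = 14969.

14969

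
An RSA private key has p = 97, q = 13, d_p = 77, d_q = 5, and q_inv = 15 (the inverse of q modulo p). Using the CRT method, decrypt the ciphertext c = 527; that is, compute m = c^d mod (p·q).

m₁ = c^(d_p) mod p: c ≡ 42 (mod 97), and 42^77 mod 97 = 34.
m₂ = c^(d_q) mod q: c ≡ 7 (mod 13), and 7^5 mod 13 = 11.
h = q_inv·(m₁ − m₂) mod p = 15·(34 − 11) mod 97 = 54.
m = m₂ + h·q = 11 + 54·13 = 713.

713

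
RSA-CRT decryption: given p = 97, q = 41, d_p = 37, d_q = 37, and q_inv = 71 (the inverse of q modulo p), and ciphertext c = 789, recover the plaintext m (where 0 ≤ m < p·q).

2396

m₁ = c^(d_p) mod p: c ≡ 13 (mod 97), and 13^37 mod 97 = 68.
m₂ = c^(d_q) mod q: c ≡ 10 (mod 41), and 10^37 mod 41 = 18.
h = q_inv·(m₁ − m₂) mod p = 71·(68 − 18) mod 97 = 58.
m = m₂ + h·q = 18 + 58·41 = 2396.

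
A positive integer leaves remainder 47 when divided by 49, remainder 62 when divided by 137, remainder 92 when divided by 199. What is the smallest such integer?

From k ≡ 47 (mod 49) write k = 47 + 49t. Substituting into k ≡ 62 (mod 137) gives 49t ≡ 15 (mod 137), and since 49⁻¹ ≡ 14 (mod 137), t ≡ 73. Hence k ≡ 47 + 49·73 = 3624 (mod 6713).
From k ≡ 3624 (mod 6713) write k = 3624 + 6713t. Substituting into k ≡ 92 (mod 199) gives 6713t ≡ 50 (mod 199), and since 146⁻¹ ≡ 15 (mod 199), t ≡ 153. Hence k ≡ 3624 + 6713·153 = 1030713 (mod 1335887).

1030713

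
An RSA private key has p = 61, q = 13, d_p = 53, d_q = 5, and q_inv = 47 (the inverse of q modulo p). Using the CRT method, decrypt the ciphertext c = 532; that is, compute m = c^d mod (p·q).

246

m₁ = c^(d_p) mod p: c ≡ 44 (mod 61), and 44^53 mod 61 = 2.
m₂ = c^(d_q) mod q: c ≡ 12 (mod 13), and 12^5 mod 13 = 12.
h = q_inv·(m₁ − m₂) mod p = 47·(2 − 12) mod 61 = 18.
m = m₂ + h·q = 12 + 18·13 = 246.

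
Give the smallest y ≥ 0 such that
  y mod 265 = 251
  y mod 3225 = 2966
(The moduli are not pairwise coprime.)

gcd(265, 3225) = 5 and 5 | (2966 − 251), so the pair is consistent; merging gives y ≡ 93266 (mod 170925), where 170925 = lcm(265, 3225).
The solution is unique modulo lcm(265, 3225) = 170925.

93266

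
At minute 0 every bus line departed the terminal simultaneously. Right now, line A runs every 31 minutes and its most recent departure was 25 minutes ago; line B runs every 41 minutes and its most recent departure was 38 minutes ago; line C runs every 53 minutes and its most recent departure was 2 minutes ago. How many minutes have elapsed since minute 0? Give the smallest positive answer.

The moduli are pairwise coprime; N = 31·41·53 = 67363.
N/31 = 2173; 2173 ≡ 3 (mod 31); 3·21 ≡ 1, so inverse 21.
N/41 = 1643; 1643 ≡ 3 (mod 41); 3·14 ≡ 1, so inverse 14.
N/53 = 1271; 1271 ≡ 52 (mod 53); 52·52 ≡ 1, so inverse 52.
t ≡ 25·2173·21 + 38·1643·14 + 2·1271·52 = 2147085.
2147085 mod 67363 = 58832.

58832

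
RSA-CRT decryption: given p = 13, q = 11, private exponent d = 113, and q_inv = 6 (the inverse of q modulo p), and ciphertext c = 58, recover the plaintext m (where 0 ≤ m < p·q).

d_p = d mod (p−1) = 113 mod 12 = 5; d_q = d mod (q−1) = 3.
m₁ = c^(d_p) mod p: c ≡ 6 (mod 13), and 6^5 mod 13 = 2.
m₂ = c^(d_q) mod q: c ≡ 3 (mod 11), and 3^3 mod 11 = 5.
h = q_inv·(m₁ − m₂) mod p = 6·(2 − 5) mod 13 = 8.
m = m₂ + h·q = 5 + 8·11 = 93.

93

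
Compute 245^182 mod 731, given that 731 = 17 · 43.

264

Mod 17: 245 ≡ 7; by Fermat, exponent reduces to 182 mod 16 = 6; 7^6 ≡ 9 (mod 17).
Mod 43: 245 ≡ 30; by Fermat, exponent reduces to 182 mod 42 = 14; 30^14 ≡ 6 (mod 43).
Combine by CRT: x ≡ 9 (mod 17), x ≡ 6 (mod 43) ⇒ x ≡ 264 (mod 731).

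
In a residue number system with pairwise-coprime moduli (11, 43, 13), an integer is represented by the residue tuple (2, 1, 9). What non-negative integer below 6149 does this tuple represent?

2323

Combine the congruences pairwise.
From x ≡ 2 (mod 11) write x = 2 + 11t. Substituting into x ≡ 1 (mod 43) gives 11t ≡ 42 (mod 43), and since 11⁻¹ ≡ 4 (mod 43), t ≡ 39. Hence x ≡ 2 + 11·39 = 431 (mod 473).
From x ≡ 431 (mod 473) write x = 431 + 473t. Substituting into x ≡ 9 (mod 13) gives 473t ≡ 7 (mod 13), and since 5⁻¹ ≡ 8 (mod 13), t ≡ 4. Hence x ≡ 431 + 473·4 = 2323 (mod 6149).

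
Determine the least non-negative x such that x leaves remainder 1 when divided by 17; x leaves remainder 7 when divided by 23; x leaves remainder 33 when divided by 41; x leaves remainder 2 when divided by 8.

55506

From x ≡ 1 (mod 17) write x = 1 + 17t. Substituting into x ≡ 7 (mod 23) gives 17t ≡ 6 (mod 23), and since 17⁻¹ ≡ 19 (mod 23), t ≡ 22. Hence x ≡ 1 + 17·22 = 375 (mod 391).
From x ≡ 375 (mod 391) write x = 375 + 391t. Substituting into x ≡ 33 (mod 41) gives 391t ≡ 27 (mod 41), and since 22⁻¹ ≡ 28 (mod 41), t ≡ 18. Hence x ≡ 375 + 391·18 = 7413 (mod 16031).
From x ≡ 7413 (mod 16031) write x = 7413 + 16031t. Substituting into x ≡ 2 (mod 8) gives 16031t ≡ 5 (mod 8), and since 7⁻¹ ≡ 7 (mod 8), t ≡ 3. Hence x ≡ 7413 + 16031·3 = 55506 (mod 128248).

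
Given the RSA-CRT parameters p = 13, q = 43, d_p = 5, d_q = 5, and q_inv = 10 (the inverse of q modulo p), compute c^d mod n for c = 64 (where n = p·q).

m₁ = c^(d_p) mod p: c ≡ 12 (mod 13), and 12^5 mod 13 = 12.
m₂ = c^(d_q) mod q: c ≡ 21 (mod 43), and 21^5 mod 43 = 4.
h = q_inv·(m₁ − m₂) mod p = 10·(12 − 4) mod 13 = 2.
m = m₂ + h·q = 4 + 2·43 = 90.

90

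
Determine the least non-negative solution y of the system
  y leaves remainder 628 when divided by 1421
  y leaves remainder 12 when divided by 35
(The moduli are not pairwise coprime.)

gcd(1421, 35) = 7 and 7 | (12 − 628), so the pair is consistent; merging gives y ≡ 6312 (mod 7105), where 7105 = lcm(1421, 35).
The solution is unique modulo lcm(1421, 35) = 7105.

6312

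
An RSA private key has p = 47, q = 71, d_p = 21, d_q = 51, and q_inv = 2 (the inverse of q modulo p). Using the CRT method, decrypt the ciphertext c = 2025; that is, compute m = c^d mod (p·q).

943

m₁ = c^(d_p) mod p: c ≡ 4 (mod 47), and 4^21 mod 47 = 3.
m₂ = c^(d_q) mod q: c ≡ 37 (mod 71), and 37^51 mod 71 = 20.
h = q_inv·(m₁ − m₂) mod p = 2·(3 − 20) mod 47 = 13.
m = m₂ + h·q = 20 + 13·71 = 943.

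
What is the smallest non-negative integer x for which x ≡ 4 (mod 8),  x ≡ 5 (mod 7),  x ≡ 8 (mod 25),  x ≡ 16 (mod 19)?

The moduli are pairwise coprime; N = 8·7·25·19 = 26600.
N/8 = 3325; 3325 ≡ 5 (mod 8); 5·5 ≡ 1, so inverse 5.
N/7 = 3800; 3800 ≡ 6 (mod 7); 6·6 ≡ 1, so inverse 6.
N/25 = 1064; 1064 ≡ 14 (mod 25); 14·9 ≡ 1, so inverse 9.
N/19 = 1400; 1400 ≡ 13 (mod 19); 13·3 ≡ 1, so inverse 3.
x ≡ 4·3325·5 + 5·3800·6 + 8·1064·9 + 16·1400·3 = 324308.
324308 mod 26600 = 5108.

5108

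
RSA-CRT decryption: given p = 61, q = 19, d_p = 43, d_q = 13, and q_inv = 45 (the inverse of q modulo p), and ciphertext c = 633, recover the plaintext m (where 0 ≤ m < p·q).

m₁ = c^(d_p) mod p: c ≡ 23 (mod 61), and 23^43 mod 61 = 28.
m₂ = c^(d_q) mod q: c ≡ 6 (mod 19), and 6^13 mod 19 = 4.
h = q_inv·(m₁ − m₂) mod p = 45·(28 − 4) mod 61 = 43.
m = m₂ + h·q = 4 + 43·19 = 821.

821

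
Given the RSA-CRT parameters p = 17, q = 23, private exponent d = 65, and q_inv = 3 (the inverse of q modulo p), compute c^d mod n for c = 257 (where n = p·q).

121

d_p = d mod (p−1) = 65 mod 16 = 1; d_q = d mod (q−1) = 21.
m₁ = c^(d_p) mod p: c ≡ 2 (mod 17), and 2^1 mod 17 = 2.
m₂ = c^(d_q) mod q: c ≡ 4 (mod 23), and 4^21 mod 23 = 6.
h = q_inv·(m₁ − m₂) mod p = 3·(2 − 6) mod 17 = 5.
m = m₂ + h·q = 6 + 5·23 = 121.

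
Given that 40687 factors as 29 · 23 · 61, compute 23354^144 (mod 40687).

Mod 29: 23354 ≡ 9; by Fermat, exponent reduces to 144 mod 28 = 4; 9^4 ≡ 7 (mod 29).
Mod 23: 23354 ≡ 9; by Fermat, exponent reduces to 144 mod 22 = 12; 9^12 ≡ 9 (mod 23).
Mod 61: 23354 ≡ 52; by Fermat, exponent reduces to 144 mod 60 = 24; 52^24 ≡ 34 (mod 61).
Combine by CRT: x ≡ 7 (mod 29), x ≡ 9 (mod 23), x ≡ 34 (mod 61) ⇒ x ≡ 24251 (mod 40687).

24251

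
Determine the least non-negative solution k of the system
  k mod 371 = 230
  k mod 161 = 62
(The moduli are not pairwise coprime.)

gcd(371, 161) = 7 and 7 | (62 − 230), so the pair is consistent; merging gives k ≡ 5053 (mod 8533), where 8533 = lcm(371, 161).
The solution is unique modulo lcm(371, 161) = 8533.

5053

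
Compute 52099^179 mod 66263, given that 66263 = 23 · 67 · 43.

Mod 23: 52099 ≡ 4; by Fermat, exponent reduces to 179 mod 22 = 3; 4^3 ≡ 18 (mod 23).
Mod 67: 52099 ≡ 40; by Fermat, exponent reduces to 179 mod 66 = 47; 40^47 ≡ 15 (mod 67).
Mod 43: 52099 ≡ 26; by Fermat, exponent reduces to 179 mod 42 = 11; 26^11 ≡ 19 (mod 43).
Combine by CRT: x ≡ 18 (mod 23), x ≡ 15 (mod 67), x ≡ 19 (mod 43) ⇒ x ≡ 5308 (mod 66263).

5308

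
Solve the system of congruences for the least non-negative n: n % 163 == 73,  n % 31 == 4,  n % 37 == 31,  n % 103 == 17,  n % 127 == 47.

436640398

From n ≡ 73 (mod 163) write n = 73 + 163t. Substituting into n ≡ 4 (mod 31) gives 163t ≡ 24 (mod 31), and since 8⁻¹ ≡ 4 (mod 31), t ≡ 3. Hence n ≡ 73 + 163·3 = 562 (mod 5053).
From n ≡ 562 (mod 5053) write n = 562 + 5053t. Substituting into n ≡ 31 (mod 37) gives 5053t ≡ 24 (mod 37), and since 21⁻¹ ≡ 30 (mod 37), t ≡ 17. Hence n ≡ 562 + 5053·17 = 86463 (mod 186961).
From n ≡ 86463 (mod 186961) write n = 86463 + 186961t. Substituting into n ≡ 17 (mod 103) gives 186961t ≡ 74 (mod 103), and since 16⁻¹ ≡ 58 (mod 103), t ≡ 69. Hence n ≡ 86463 + 186961·69 = 12986772 (mod 19256983).
From n ≡ 12986772 (mod 19256983) write n = 12986772 + 19256983t. Substituting into n ≡ 47 (mod 127) gives 19256983t ≡ 41 (mod 127), and since 100⁻¹ ≡ 47 (mod 127), t ≡ 22. Hence n ≡ 12986772 + 19256983·22 = 436640398 (mod 2445636841).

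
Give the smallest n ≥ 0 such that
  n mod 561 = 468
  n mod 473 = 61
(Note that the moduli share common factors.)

18981

gcd(561, 473) = 11 and 11 | (61 − 468), so the pair is consistent; merging gives n ≡ 18981 (mod 24123), where 24123 = lcm(561, 473).
The solution is unique modulo lcm(561, 473) = 24123.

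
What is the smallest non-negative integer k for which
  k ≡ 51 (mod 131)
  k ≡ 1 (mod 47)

Combine the congruences pairwise.
From k ≡ 51 (mod 131) write k = 51 + 131t. Substituting into k ≡ 1 (mod 47) gives 131t ≡ 44 (mod 47), and since 37⁻¹ ≡ 14 (mod 47), t ≡ 5. Hence k ≡ 51 + 131·5 = 706 (mod 6157).

706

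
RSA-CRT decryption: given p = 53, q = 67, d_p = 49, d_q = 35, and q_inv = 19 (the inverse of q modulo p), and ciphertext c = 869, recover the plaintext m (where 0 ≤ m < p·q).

2684

m₁ = c^(d_p) mod p: c ≡ 21 (mod 53), and 21^49 mod 53 = 34.
m₂ = c^(d_q) mod q: c ≡ 65 (mod 67), and 65^35 mod 67 = 4.
h = q_inv·(m₁ − m₂) mod p = 19·(34 − 4) mod 53 = 40.
m = m₂ + h·q = 4 + 40·67 = 2684.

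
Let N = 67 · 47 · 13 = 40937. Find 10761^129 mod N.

Mod 67: 10761 ≡ 41; by Fermat, exponent reduces to 129 mod 66 = 63; 41^63 ≡ 3 (mod 67).
Mod 47: 10761 ≡ 45; by Fermat, exponent reduces to 129 mod 46 = 37; 45^37 ≡ 19 (mod 47).
Mod 13: 10761 ≡ 10; by Fermat, exponent reduces to 129 mod 12 = 9; 10^9 ≡ 12 (mod 13).
Combine by CRT: x ≡ 3 (mod 67), x ≡ 19 (mod 47), x ≡ 12 (mod 13) ⇒ x ≡ 5095 (mod 40937).

5095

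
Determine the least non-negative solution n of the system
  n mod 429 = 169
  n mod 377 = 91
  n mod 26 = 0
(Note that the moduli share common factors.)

Combine the congruences pairwise.
gcd(429, 377) = 13 and 13 | (91 − 169), so the pair is consistent; merging gives n ≡ 5746 (mod 12441), where 12441 = lcm(429, 377).
gcd(12441, 26) = 13 and 13 | (0 − 5746), so the pair is consistent; merging gives n ≡ 5746 (mod 24882), where 24882 = lcm(12441, 26).
The solution is unique modulo lcm(429, 377, 26) = 24882.

5746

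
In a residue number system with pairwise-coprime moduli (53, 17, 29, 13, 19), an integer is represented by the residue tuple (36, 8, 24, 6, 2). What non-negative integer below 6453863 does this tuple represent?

4247509

The moduli are pairwise coprime; N = 53·17·29·13·19 = 6453863.
N/53 = 121771; 121771 ≡ 30 (mod 53); 30·23 ≡ 1, so inverse 23.
N/17 = 379639; 379639 ≡ 12 (mod 17); 12·10 ≡ 1, so inverse 10.
N/29 = 222547; 222547 ≡ 1 (mod 29), inverse 1.
N/13 = 496451; 496451 ≡ 7 (mod 13); 7·2 ≡ 1, so inverse 2.
N/19 = 339677; 339677 ≡ 14 (mod 19); 14·15 ≡ 1, so inverse 15.
x ≡ 36·121771·23 + 8·379639·10 + 24·222547·1 + 6·496451·2 + 2·339677·15 = 152686358.
152686358 mod 6453863 = 4247509.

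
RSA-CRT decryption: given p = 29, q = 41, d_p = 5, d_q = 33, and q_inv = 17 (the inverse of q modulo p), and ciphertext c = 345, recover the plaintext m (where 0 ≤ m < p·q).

511

m₁ = c^(d_p) mod p: c ≡ 26 (mod 29), and 26^5 mod 29 = 18.
m₂ = c^(d_q) mod q: c ≡ 17 (mod 41), and 17^33 mod 41 = 19.
h = q_inv·(m₁ − m₂) mod p = 17·(18 − 19) mod 29 = 12.
m = m₂ + h·q = 19 + 12·41 = 511.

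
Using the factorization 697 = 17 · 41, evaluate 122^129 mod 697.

Mod 17: 122 ≡ 3; by Fermat, exponent reduces to 129 mod 16 = 1; 3^1 ≡ 3 (mod 17).
Mod 41: 122 ≡ 40; by Fermat, exponent reduces to 129 mod 40 = 9; 40^9 ≡ 40 (mod 41).
Combine by CRT: x ≡ 3 (mod 17), x ≡ 40 (mod 41) ⇒ x ≡ 122 (mod 697).

122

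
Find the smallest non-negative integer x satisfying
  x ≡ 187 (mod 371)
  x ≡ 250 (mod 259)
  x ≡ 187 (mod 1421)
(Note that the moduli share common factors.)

1657073

Combine the congruences pairwise.
gcd(371, 259) = 7 and 7 | (250 − 187), so the pair is consistent; merging gives x ≡ 9833 (mod 13727), where 13727 = lcm(371, 259).
gcd(13727, 1421) = 7 and 7 | (187 − 9833), so the pair is consistent; merging gives x ≡ 1657073 (mod 2786581), where 2786581 = lcm(13727, 1421).
The solution is unique modulo lcm(371, 259, 1421) = 2786581.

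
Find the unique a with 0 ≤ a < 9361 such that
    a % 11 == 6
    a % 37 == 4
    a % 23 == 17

8366

The moduli are pairwise coprime; N = 11·37·23 = 9361.
N/11 = 851; 851 ≡ 4 (mod 11); 4·3 ≡ 1, so inverse 3.
N/37 = 253; 253 ≡ 31 (mod 37); 31·6 ≡ 1, so inverse 6.
N/23 = 407; 407 ≡ 16 (mod 23); 16·13 ≡ 1, so inverse 13.
a ≡ 6·851·3 + 4·253·6 + 17·407·13 = 111337.
111337 mod 9361 = 8366.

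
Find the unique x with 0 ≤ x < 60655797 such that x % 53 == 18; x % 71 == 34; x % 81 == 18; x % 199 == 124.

The moduli are pairwise coprime; N = 53·71·81·199 = 60655797.
N/53 = 1144449; 1144449 ≡ 20 (mod 53); 20·8 ≡ 1, so inverse 8.
N/71 = 854307; 854307 ≡ 35 (mod 71); 35·69 ≡ 1, so inverse 69.
N/81 = 748837; 748837 ≡ 73 (mod 81); 73·10 ≡ 1, so inverse 10.
N/199 = 304803; 304803 ≡ 134 (mod 199); 134·150 ≡ 1, so inverse 150.
x ≡ 18·1144449·8 + 34·854307·69 + 18·748837·10 + 124·304803·150 = 7973131338.
7973131338 mod 60655797 = 27221931.

27221931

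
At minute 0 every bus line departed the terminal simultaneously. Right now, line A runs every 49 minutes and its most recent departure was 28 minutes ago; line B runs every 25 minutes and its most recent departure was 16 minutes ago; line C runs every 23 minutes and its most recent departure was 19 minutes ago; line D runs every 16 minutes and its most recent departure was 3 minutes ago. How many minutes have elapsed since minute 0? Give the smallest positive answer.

259091

The moduli are pairwise coprime; N = 49·25·23·16 = 450800.
N/49 = 9200; 9200 ≡ 37 (mod 49); 37·4 ≡ 1, so inverse 4.
N/25 = 18032; 18032 ≡ 7 (mod 25); 7·18 ≡ 1, so inverse 18.
N/23 = 19600; 19600 ≡ 4 (mod 23); 4·6 ≡ 1, so inverse 6.
N/16 = 28175; 28175 ≡ 15 (mod 16); 15·15 ≡ 1, so inverse 15.
t ≡ 28·9200·4 + 16·18032·18 + 19·19600·6 + 3·28175·15 = 9725891.
9725891 mod 450800 = 259091.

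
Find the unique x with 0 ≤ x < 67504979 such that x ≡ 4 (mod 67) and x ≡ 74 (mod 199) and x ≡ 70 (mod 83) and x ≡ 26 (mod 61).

Combine the congruences pairwise.
From x ≡ 4 (mod 67) write x = 4 + 67t. Substituting into x ≡ 74 (mod 199) gives 67t ≡ 70 (mod 199), and since 67⁻¹ ≡ 101 (mod 199), t ≡ 105. Hence x ≡ 4 + 67·105 = 7039 (mod 13333).
From x ≡ 7039 (mod 13333) write x = 7039 + 13333t. Substituting into x ≡ 70 (mod 83) gives 13333t ≡ 3 (mod 83), and since 53⁻¹ ≡ 47 (mod 83), t ≡ 58. Hence x ≡ 7039 + 13333·58 = 780353 (mod 1106639).
From x ≡ 780353 (mod 1106639) write x = 780353 + 1106639t. Substituting into x ≡ 26 (mod 61) gives 1106639t ≡ 46 (mod 61), and since 38⁻¹ ≡ 53 (mod 61), t ≡ 59. Hence x ≡ 780353 + 1106639·59 = 66072054 (mod 67504979).

66072054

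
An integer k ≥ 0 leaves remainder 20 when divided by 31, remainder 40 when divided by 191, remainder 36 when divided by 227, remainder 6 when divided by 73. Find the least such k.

The moduli are pairwise coprime; N = 31·191·227·73 = 98116891.
N/31 = 3165061; 3165061 ≡ 23 (mod 31); 23·27 ≡ 1, so inverse 27.
N/191 = 513701; 513701 ≡ 102 (mod 191); 102·103 ≡ 1, so inverse 103.
N/227 = 432233; 432233 ≡ 25 (mod 227); 25·109 ≡ 1, so inverse 109.
N/73 = 1344067; 1344067 ≡ 64 (mod 73); 64·8 ≡ 1, so inverse 8.
k ≡ 20·3165061·27 + 40·513701·103 + 36·432233·109 + 6·1344067·8 = 5586178568.
5586178568 mod 98116891 = 91632672.

91632672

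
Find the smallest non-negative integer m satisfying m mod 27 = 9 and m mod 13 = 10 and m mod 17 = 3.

Combine the congruences pairwise.
From m ≡ 9 (mod 27) write m = 9 + 27t. Substituting into m ≡ 10 (mod 13) gives 27t ≡ 1 (mod 13), and since 1⁻¹ ≡ 1 (mod 13), t ≡ 1. Hence m ≡ 9 + 27·1 = 36 (mod 351).
From m ≡ 36 (mod 351) write m = 36 + 351t. Substituting into m ≡ 3 (mod 17) gives 351t ≡ 1 (mod 17), and since 11⁻¹ ≡ 14 (mod 17), t ≡ 14. Hence m ≡ 36 + 351·14 = 4950 (mod 5967).

4950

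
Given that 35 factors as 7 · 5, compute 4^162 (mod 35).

Mod 7: 4 ≡ 4; since 6 | 162, by Fermat 4^162 ≡ 1 (mod 7).
Mod 5: 4 ≡ 4; by Fermat, exponent reduces to 162 mod 4 = 2; 4^2 ≡ 1 (mod 5).
Combine by CRT: x ≡ 1 (mod 7), x ≡ 1 (mod 5) ⇒ x ≡ 1 (mod 35).

1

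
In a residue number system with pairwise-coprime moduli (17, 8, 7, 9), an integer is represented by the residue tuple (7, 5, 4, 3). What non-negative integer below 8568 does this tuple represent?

From x ≡ 7 (mod 17) write x = 7 + 17t. Substituting into x ≡ 5 (mod 8) gives 17t ≡ 6 (mod 8), and since 1⁻¹ ≡ 1 (mod 8), t ≡ 6. Hence x ≡ 7 + 17·6 = 109 (mod 136).
From x ≡ 109 (mod 136) write x = 109 + 136t. Substituting into x ≡ 4 (mod 7) gives 136t ≡ 0 (mod 7), and since 3⁻¹ ≡ 5 (mod 7), t ≡ 0. Hence x ≡ 109 + 136·0 = 109 (mod 952).
From x ≡ 109 (mod 952) write x = 109 + 952t. Substituting into x ≡ 3 (mod 9) gives 952t ≡ 2 (mod 9), and since 7⁻¹ ≡ 4 (mod 9), t ≡ 8. Hence x ≡ 109 + 952·8 = 7725 (mod 8568).

7725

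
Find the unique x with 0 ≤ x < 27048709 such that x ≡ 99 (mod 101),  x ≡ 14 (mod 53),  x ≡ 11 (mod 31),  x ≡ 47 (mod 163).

17313418

From x ≡ 99 (mod 101) write x = 99 + 101t. Substituting into x ≡ 14 (mod 53) gives 101t ≡ 21 (mod 53), and since 48⁻¹ ≡ 21 (mod 53), t ≡ 17. Hence x ≡ 99 + 101·17 = 1816 (mod 5353).
From x ≡ 1816 (mod 5353) write x = 1816 + 5353t. Substituting into x ≡ 11 (mod 31) gives 5353t ≡ 24 (mod 31), and since 21⁻¹ ≡ 3 (mod 31), t ≡ 10. Hence x ≡ 1816 + 5353·10 = 55346 (mod 165943).
From x ≡ 55346 (mod 165943) write x = 55346 + 165943t. Substituting into x ≡ 47 (mod 163) gives 165943t ≡ 121 (mod 163), and since 9⁻¹ ≡ 145 (mod 163), t ≡ 104. Hence x ≡ 55346 + 165943·104 = 17313418 (mod 27048709).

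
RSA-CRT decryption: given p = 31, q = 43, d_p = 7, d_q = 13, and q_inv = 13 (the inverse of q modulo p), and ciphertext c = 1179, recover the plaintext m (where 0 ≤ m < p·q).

m₁ = c^(d_p) mod p: c ≡ 1 (mod 31), and 1^7 mod 31 = 1.
m₂ = c^(d_q) mod q: c ≡ 18 (mod 43), and 18^13 mod 43 = 29.
h = q_inv·(m₁ − m₂) mod p = 13·(1 − 29) mod 31 = 8.
m = m₂ + h·q = 29 + 8·43 = 373.

373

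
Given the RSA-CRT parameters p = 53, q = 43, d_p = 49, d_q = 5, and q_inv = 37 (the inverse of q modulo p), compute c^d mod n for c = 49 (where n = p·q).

1455

m₁ = c^(d_p) mod p: c ≡ 49 (mod 53), and 49^49 mod 53 = 24.
m₂ = c^(d_q) mod q: c ≡ 6 (mod 43), and 6^5 mod 43 = 36.
h = q_inv·(m₁ − m₂) mod p = 37·(24 − 36) mod 53 = 33.
m = m₂ + h·q = 36 + 33·43 = 1455.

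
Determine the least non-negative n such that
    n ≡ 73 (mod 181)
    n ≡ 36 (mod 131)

12743

From n ≡ 73 (mod 181) write n = 73 + 181t. Substituting into n ≡ 36 (mod 131) gives 181t ≡ 94 (mod 131), and since 50⁻¹ ≡ 76 (mod 131), t ≡ 70. Hence n ≡ 73 + 181·70 = 12743 (mod 23711).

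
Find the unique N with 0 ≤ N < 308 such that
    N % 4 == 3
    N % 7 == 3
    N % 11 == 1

From N ≡ 3 (mod 4) write N = 3 + 4t. Substituting into N ≡ 3 (mod 7) gives 4t ≡ 0 (mod 7), and since 4⁻¹ ≡ 2 (mod 7), t ≡ 0. Hence N ≡ 3 + 4·0 = 3 (mod 28).
From N ≡ 3 (mod 28) write N = 3 + 28t. Substituting into N ≡ 1 (mod 11) gives 28t ≡ 9 (mod 11), and since 6⁻¹ ≡ 2 (mod 11), t ≡ 7. Hence N ≡ 3 + 28·7 = 199 (mod 308).

199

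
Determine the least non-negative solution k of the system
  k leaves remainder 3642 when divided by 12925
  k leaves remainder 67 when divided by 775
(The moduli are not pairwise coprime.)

68267

gcd(12925, 775) = 25 and 25 | (67 − 3642), so the pair is consistent; merging gives k ≡ 68267 (mod 400675), where 400675 = lcm(12925, 775).
The solution is unique modulo lcm(12925, 775) = 400675.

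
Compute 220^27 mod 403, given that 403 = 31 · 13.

116

Mod 31: 220 ≡ 3; 3^27 ≡ 23 (mod 31).
Mod 13: 220 ≡ 12; by Fermat, exponent reduces to 27 mod 12 = 3; 12^3 ≡ 12 (mod 13).
Combine by CRT: x ≡ 23 (mod 31), x ≡ 12 (mod 13) ⇒ x ≡ 116 (mod 403).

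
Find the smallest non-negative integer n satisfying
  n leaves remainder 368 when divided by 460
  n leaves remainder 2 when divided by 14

gcd(460, 14) = 2 and 2 | (2 − 368), so the pair is consistent; merging gives n ≡ 828 (mod 3220), where 3220 = lcm(460, 14).
The solution is unique modulo lcm(460, 14) = 3220.

828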